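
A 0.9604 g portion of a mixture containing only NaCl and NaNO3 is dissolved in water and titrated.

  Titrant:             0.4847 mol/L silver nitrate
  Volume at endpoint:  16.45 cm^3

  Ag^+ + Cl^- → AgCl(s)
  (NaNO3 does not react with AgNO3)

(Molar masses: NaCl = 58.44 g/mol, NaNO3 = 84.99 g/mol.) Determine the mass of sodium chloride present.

0.4660 g

n(AgNO3) = 0.01645 × 0.4847 = 7.973 × 10^-3 mol
Let x = n(NaCl), y = n(NaNO3).
Titrant: 1x = 7.973 × 10^-3;  mass: 58.44x + 84.99y = 0.9604
Solving, x = 7.973 × 10^-3 mol, y = 5.818 × 10^-3 mol
mass of NaCl = 7.973 × 10^-3 × 58.44 = 0.4660 g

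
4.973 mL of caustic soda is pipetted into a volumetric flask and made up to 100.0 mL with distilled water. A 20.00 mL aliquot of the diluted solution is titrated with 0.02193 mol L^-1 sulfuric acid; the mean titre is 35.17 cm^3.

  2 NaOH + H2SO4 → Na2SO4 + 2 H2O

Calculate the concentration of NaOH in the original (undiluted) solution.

n(H2SO4) = 0.03517 × 0.02193 = 7.713 × 10^-4 mol
From the 2:1 ratio, n(NaOH) in the aliquot = 2/1 × 7.713 × 10^-4 = 1.543 × 10^-3 mol
[NaOH]_dilute = 1.543 × 10^-3 / 0.02000 = 0.07713 mol/L
Dilution factor = 100.0 / 4.973 = 20.11
[NaOH]_stock = 0.07713 × 20.11 = 1.551 mol/L

1.551 mol/L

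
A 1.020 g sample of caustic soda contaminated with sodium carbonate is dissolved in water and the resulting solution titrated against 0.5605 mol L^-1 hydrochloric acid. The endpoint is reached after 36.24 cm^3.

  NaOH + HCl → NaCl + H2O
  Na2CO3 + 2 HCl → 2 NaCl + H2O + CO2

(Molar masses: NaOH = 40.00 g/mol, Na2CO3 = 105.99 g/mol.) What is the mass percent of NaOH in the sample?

17.04 %

n(HCl) = 0.03624 × 0.5605 = 0.02031 mol
Let x = n(NaOH), y = n(Na2CO3).
Titrant: 1x + 2y = 0.02031;  mass: 40.00x + 105.99y = 1.020
Solving, x = 4.345 × 10^-3 mol, y = 7.984 × 10^-3 mol
mass of NaOH = 4.345 × 10^-3 × 40.00 = 0.1738 g
% NaOH = 0.1738 / 1.020 × 100 = 17.04 %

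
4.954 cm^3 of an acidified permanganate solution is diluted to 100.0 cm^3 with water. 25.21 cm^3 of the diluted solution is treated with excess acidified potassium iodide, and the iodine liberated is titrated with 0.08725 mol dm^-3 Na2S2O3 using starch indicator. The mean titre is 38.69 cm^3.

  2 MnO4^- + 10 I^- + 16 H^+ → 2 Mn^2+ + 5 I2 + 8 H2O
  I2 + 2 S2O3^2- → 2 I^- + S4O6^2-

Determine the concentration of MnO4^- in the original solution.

0.5406 mol/L

n(S2O3^2-) = 0.03869 × 0.08725 = 3.376 × 10^-3 mol
n(I2) = n(S2O3^2-)/2 = 1.688 × 10^-3 mol
From the 2:5 ratio, n(MnO4^-) in the aliquot = 2/5 × 1.688 × 10^-3 = 6.751 × 10^-4 mol
[MnO4^-]_dilute = 6.751 × 10^-4 / 0.02521 = 0.02678 mol/L
[MnO4^-]_original = 0.02678 × 100.0/4.954 = 0.5406 mol/L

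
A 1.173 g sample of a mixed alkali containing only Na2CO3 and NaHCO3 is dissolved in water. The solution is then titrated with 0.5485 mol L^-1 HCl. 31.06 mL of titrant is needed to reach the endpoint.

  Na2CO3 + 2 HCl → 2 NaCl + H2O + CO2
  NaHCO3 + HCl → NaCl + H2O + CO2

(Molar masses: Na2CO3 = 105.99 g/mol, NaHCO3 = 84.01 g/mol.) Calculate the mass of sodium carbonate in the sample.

0.4412 g

n(HCl) = 0.03106 × 0.5485 = 0.01704 mol
Let x = n(Na2CO3), y = n(NaHCO3).
Titrant: 2x + 1y = 0.01704;  mass: 105.99x + 84.01y = 1.173
Solving, x = 4.163 × 10^-3 mol, y = 8.710 × 10^-3 mol
mass of Na2CO3 = 4.163 × 10^-3 × 105.99 = 0.4412 g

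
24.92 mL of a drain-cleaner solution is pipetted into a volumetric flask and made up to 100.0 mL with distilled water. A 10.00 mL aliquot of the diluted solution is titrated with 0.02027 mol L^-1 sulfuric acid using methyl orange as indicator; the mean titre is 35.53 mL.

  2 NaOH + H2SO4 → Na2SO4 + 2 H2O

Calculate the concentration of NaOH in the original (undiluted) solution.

0.5780 mol/L

n(H2SO4) = 0.03553 × 0.02027 = 7.202 × 10^-4 mol
From the 2:1 ratio, n(NaOH) in the aliquot = 2/1 × 7.202 × 10^-4 = 1.440 × 10^-3 mol
[NaOH]_dilute = 1.440 × 10^-3 / 0.01000 = 0.1440 mol/L
Dilution factor = 100.0 / 24.92 = 4.013
[NaOH]_stock = 0.1440 × 4.013 = 0.5780 mol/L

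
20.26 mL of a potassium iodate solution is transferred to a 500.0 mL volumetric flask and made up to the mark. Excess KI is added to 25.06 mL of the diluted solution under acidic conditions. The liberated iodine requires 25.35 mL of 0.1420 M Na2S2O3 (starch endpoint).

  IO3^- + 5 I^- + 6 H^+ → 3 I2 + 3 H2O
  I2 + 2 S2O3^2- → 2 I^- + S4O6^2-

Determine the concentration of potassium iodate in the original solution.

n(S2O3^2-) = 0.02535 × 0.1420 = 3.600 × 10^-3 mol
n(I2) = n(S2O3^2-)/2 = 1.800 × 10^-3 mol
From the 1:3 ratio, n(IO3^-) in the aliquot = 1/3 × 1.800 × 10^-3 = 6.000 × 10^-4 mol
[IO3^-]_dilute = 6.000 × 10^-4 / 0.02506 = 0.02394 mol/L
[IO3^-]_original = 0.02394 × 500.0/20.26 = 0.5908 mol/L

0.5908 M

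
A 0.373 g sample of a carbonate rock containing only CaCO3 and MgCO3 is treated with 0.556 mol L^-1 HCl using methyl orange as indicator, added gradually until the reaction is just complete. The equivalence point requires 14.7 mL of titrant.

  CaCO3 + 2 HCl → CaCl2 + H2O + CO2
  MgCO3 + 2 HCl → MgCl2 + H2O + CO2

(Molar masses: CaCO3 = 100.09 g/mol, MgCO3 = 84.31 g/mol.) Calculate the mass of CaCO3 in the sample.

n(HCl) = 0.0147 × 0.556 = 8.17 × 10^-3 mol
Let x = n(CaCO3), y = n(MgCO3).
Titrant: 2x + 2y = 8.17 × 10^-3;  mass: 100.09x + 84.31y = 0.373
Solving, x = 1.80 × 10^-3 mol, y = 2.28 × 10^-3 mol
mass of CaCO3 = 1.80 × 10^-3 × 100.09 = 0.181 g

0.181 g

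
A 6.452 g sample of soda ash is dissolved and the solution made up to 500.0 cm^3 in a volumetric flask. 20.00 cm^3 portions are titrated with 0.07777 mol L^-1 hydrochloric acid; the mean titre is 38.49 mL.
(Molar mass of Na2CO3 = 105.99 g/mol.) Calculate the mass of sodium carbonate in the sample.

Na2CO3 + 2 HCl → 2 NaCl + H2O + CO2
n(HCl) per titration = 0.03849 × 0.07777 = 2.993 × 10^-3 mol
From the 1:2 ratio, n(Na2CO3) in each aliquot = 1/2 × 2.993 × 10^-3 = 1.497 × 10^-3 mol
n(Na2CO3) in the whole flask = 1.497 × 10^-3 × 500.0/20.00 = 0.03742 mol
mass of Na2CO3 = 0.03742 × 105.99 = 3.966 g

3.966 g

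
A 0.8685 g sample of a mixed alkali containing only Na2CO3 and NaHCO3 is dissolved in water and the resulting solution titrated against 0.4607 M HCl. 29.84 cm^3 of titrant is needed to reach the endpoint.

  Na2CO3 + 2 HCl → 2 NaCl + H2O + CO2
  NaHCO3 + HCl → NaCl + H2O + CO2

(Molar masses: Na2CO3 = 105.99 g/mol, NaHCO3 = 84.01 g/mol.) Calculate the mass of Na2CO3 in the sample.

n(HCl) = 0.02984 × 0.4607 = 0.01375 mol
Let x = n(Na2CO3), y = n(NaHCO3).
Titrant: 2x + 1y = 0.01375;  mass: 105.99x + 84.01y = 0.8685
Solving, x = 4.617 × 10^-3 mol, y = 4.513 × 10^-3 mol
mass of Na2CO3 = 4.617 × 10^-3 × 105.99 = 0.4894 g

0.4894 g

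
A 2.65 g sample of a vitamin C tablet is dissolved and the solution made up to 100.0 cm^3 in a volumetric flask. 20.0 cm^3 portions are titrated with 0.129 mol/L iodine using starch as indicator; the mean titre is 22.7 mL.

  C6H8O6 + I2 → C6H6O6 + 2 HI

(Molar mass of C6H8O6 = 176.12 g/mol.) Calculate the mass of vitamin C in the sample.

2.58 g

n(I2) per titration = 0.0227 × 0.129 = 2.93 × 10^-3 mol
n(C6H8O6) in each aliquot = 2.93 × 10^-3 mol (1:1 ratio)
n(C6H8O6) in the whole flask = 2.93 × 10^-3 × 100.0/20.0 = 0.0146 mol
mass of C6H8O6 = 0.0146 × 176.12 = 2.58 g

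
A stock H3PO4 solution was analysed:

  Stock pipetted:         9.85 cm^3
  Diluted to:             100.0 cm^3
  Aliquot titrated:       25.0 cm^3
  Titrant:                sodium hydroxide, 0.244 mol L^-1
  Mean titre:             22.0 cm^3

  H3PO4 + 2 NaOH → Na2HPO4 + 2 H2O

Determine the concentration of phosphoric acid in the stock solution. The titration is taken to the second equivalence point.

n(NaOH) = 0.0220 × 0.244 = 5.37 × 10^-3 mol
From the 1:2 ratio, n(H3PO4) in the aliquot = 1/2 × 5.37 × 10^-3 = 2.68 × 10^-3 mol
[H3PO4]_dilute = 2.68 × 10^-3 / 0.0250 = 0.107 mol/L
Dilution factor = 100.0 / 9.85 = 10.15
[H3PO4]_stock = 0.107 × 10.15 = 1.09 mol/L

1.09 mol/L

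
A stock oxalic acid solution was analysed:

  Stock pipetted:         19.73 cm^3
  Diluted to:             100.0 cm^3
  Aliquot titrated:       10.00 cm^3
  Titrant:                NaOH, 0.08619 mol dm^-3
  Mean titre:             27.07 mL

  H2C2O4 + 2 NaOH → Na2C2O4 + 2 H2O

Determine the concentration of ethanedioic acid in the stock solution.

n(NaOH) = 0.02707 × 0.08619 = 2.333 × 10^-3 mol
From the 1:2 ratio, n(H2C2O4) in the aliquot = 1/2 × 2.333 × 10^-3 = 1.167 × 10^-3 mol
[H2C2O4]_dilute = 1.167 × 10^-3 / 0.01000 = 0.1167 mol/L
Dilution factor = 100.0 / 19.73 = 5.068
[H2C2O4]_stock = 0.1167 × 5.068 = 0.5913 mol/L

0.5913 mol/L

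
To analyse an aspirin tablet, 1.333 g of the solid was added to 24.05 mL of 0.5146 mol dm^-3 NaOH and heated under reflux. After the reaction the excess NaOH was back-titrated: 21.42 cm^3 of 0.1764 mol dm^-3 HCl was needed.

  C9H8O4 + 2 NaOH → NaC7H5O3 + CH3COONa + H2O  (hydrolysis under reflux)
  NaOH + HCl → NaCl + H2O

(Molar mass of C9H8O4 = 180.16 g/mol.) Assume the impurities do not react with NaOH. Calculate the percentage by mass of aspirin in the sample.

n(NaOH) added = 0.02405 × 0.5146 = 0.01238 mol
n(HCl) used in back-titration = 0.02142 × 0.1764 = 3.778 × 10^-3 mol
n(NaOH) left over = 3.778 × 10^-3 mol (1:1 ratio)
n(NaOH) consumed by analyte = 0.01238 − 3.778 × 10^-3 = 8.598 × 10^-3 mol
From the 1:2 ratio, n(C9H8O4) = 1/2 × 8.598 × 10^-3 = 4.299 × 10^-3 mol
mass of C9H8O4 = 4.299 × 10^-3 × 180.16 = 0.7745 g
% C9H8O4 = 0.7745 / 1.333 × 100 = 58.10 %

58.10 %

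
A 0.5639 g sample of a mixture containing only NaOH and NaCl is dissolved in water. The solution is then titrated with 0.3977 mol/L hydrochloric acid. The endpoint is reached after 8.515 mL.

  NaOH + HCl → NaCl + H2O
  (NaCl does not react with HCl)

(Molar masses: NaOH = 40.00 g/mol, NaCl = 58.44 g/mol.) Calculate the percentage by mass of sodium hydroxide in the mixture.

24.02 %

n(HCl) = 0.008515 × 0.3977 = 3.386 × 10^-3 mol
Let x = n(NaOH), y = n(NaCl).
Titrant: 1x = 3.386 × 10^-3;  mass: 40.00x + 58.44y = 0.5639
Solving, x = 3.386 × 10^-3 mol, y = 7.331 × 10^-3 mol
mass of NaOH = 3.386 × 10^-3 × 40.00 = 0.1355 g
% NaOH = 0.1355 / 0.5639 × 100 = 24.02 %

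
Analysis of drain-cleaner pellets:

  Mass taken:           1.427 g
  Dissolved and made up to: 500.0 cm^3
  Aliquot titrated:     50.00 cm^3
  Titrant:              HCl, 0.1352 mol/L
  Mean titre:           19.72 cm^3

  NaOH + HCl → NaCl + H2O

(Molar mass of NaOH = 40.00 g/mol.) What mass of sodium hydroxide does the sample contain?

1.066 g

n(HCl) per titration = 0.01972 × 0.1352 = 2.666 × 10^-3 mol
n(NaOH) in each aliquot = 2.666 × 10^-3 mol (1:1 ratio)
n(NaOH) in the whole flask = 2.666 × 10^-3 × 500.0/50.00 = 0.02666 mol
mass of NaOH = 0.02666 × 40.00 = 1.066 g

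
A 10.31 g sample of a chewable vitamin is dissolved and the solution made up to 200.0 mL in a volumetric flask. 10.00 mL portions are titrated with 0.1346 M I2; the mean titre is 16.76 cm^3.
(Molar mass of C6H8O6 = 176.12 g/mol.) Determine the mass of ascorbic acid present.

C6H8O6 + I2 → C6H6O6 + 2 HI
n(I2) per titration = 0.01676 × 0.1346 = 2.256 × 10^-3 mol
n(C6H8O6) in each aliquot = 2.256 × 10^-3 mol (1:1 ratio)
n(C6H8O6) in the whole flask = 2.256 × 10^-3 × 200.0/10.00 = 0.04512 mol
mass of C6H8O6 = 0.04512 × 176.12 = 7.946 g

7.946 g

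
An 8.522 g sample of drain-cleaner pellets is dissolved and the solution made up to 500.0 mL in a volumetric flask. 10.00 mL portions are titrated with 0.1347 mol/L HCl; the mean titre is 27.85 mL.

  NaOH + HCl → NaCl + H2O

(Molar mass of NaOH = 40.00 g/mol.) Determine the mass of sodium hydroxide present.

n(HCl) per titration = 0.02785 × 0.1347 = 3.751 × 10^-3 mol
n(NaOH) in each aliquot = 3.751 × 10^-3 mol (1:1 ratio)
n(NaOH) in the whole flask = 3.751 × 10^-3 × 500.0/10.00 = 0.1876 mol
mass of NaOH = 0.1876 × 40.00 = 7.503 g

7.503 g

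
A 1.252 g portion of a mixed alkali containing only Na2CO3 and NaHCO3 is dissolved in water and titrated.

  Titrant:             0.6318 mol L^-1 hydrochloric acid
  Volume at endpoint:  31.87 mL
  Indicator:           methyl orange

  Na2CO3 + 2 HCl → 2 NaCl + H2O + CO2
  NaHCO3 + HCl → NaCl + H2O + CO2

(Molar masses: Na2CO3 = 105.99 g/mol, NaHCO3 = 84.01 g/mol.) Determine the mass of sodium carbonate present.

0.7511 g

n(HCl) = 0.03187 × 0.6318 = 0.02014 mol
Let x = n(Na2CO3), y = n(NaHCO3).
Titrant: 2x + 1y = 0.02014;  mass: 105.99x + 84.01y = 1.252
Solving, x = 7.087 × 10^-3 mol, y = 5.962 × 10^-3 mol
mass of Na2CO3 = 7.087 × 10^-3 × 105.99 = 0.7511 g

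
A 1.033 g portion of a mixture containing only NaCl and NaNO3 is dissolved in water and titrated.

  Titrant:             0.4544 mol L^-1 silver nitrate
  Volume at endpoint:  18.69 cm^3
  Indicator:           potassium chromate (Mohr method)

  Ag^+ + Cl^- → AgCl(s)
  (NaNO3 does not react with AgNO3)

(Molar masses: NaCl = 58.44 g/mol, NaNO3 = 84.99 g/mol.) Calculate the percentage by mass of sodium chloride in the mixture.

n(AgNO3) = 0.01869 × 0.4544 = 8.493 × 10^-3 mol
Let x = n(NaCl), y = n(NaNO3).
Titrant: 1x = 8.493 × 10^-3;  mass: 58.44x + 84.99y = 1.033
Solving, x = 8.493 × 10^-3 mol, y = 6.315 × 10^-3 mol
mass of NaCl = 8.493 × 10^-3 × 58.44 = 0.4963 g
% NaCl = 0.4963 / 1.033 × 100 = 48.05 %

48.05 %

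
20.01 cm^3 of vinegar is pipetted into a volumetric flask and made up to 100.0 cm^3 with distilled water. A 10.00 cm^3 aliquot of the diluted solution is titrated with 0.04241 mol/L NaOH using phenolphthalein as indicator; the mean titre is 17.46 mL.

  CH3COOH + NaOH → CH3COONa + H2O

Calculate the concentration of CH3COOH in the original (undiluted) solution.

n(NaOH) = 0.01746 × 0.04241 = 7.405 × 10^-4 mol
n(CH3COOH) in the aliquot = 7.405 × 10^-4 mol (1:1 ratio)
[CH3COOH]_dilute = 7.405 × 10^-4 / 0.01000 = 0.07405 mol/L
Dilution factor = 100.0 / 20.01 = 4.998
[CH3COOH]_stock = 0.07405 × 4.998 = 0.3701 mol/L

0.3701 mol/L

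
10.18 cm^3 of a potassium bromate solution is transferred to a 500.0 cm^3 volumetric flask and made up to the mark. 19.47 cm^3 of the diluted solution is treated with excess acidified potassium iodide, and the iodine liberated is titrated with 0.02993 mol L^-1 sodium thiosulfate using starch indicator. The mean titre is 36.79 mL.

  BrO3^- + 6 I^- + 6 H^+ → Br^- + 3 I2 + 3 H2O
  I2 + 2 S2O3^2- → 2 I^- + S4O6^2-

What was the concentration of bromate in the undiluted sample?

n(S2O3^2-) = 0.03679 × 0.02993 = 1.101 × 10^-3 mol
n(I2) = n(S2O3^2-)/2 = 5.506 × 10^-4 mol
From the 1:3 ratio, n(BrO3^-) in the aliquot = 1/3 × 5.506 × 10^-4 = 1.835 × 10^-4 mol
[BrO3^-]_dilute = 1.835 × 10^-4 / 0.01947 = 0.009426 mol/L
[BrO3^-]_original = 0.009426 × 500.0/10.18 = 0.4630 mol/L

0.4630 mol/L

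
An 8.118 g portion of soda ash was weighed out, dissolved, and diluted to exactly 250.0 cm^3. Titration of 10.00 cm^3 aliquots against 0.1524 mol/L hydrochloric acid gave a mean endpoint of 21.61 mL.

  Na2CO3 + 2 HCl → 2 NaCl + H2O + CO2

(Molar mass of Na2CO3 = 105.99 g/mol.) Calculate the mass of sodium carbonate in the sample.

n(HCl) per titration = 0.02161 × 0.1524 = 3.293 × 10^-3 mol
From the 1:2 ratio, n(Na2CO3) in each aliquot = 1/2 × 3.293 × 10^-3 = 1.647 × 10^-3 mol
n(Na2CO3) in the whole flask = 1.647 × 10^-3 × 250.0/10.00 = 0.04117 mol
mass of Na2CO3 = 0.04117 × 105.99 = 4.363 g

4.363 g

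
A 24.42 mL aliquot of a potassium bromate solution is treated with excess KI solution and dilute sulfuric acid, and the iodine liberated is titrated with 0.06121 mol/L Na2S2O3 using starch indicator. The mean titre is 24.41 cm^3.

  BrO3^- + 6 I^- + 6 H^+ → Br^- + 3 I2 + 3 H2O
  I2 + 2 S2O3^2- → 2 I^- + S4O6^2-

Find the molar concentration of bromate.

0.01020 mol/L

n(S2O3^2-) = 0.02441 × 0.06121 = 1.494 × 10^-3 mol
n(I2) = n(S2O3^2-)/2 = 7.471 × 10^-4 mol
From the 1:3 ratio, n(BrO3^-) in the aliquot = 1/3 × 7.471 × 10^-4 = 2.490 × 10^-4 mol
[BrO3^-] = 2.490 × 10^-4 / 0.02442 = 0.01020 mol/L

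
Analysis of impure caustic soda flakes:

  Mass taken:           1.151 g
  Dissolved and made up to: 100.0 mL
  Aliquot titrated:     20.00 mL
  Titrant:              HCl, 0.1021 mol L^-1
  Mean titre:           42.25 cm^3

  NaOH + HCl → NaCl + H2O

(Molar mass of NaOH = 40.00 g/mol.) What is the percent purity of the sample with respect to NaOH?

n(HCl) per titration = 0.04225 × 0.1021 = 4.314 × 10^-3 mol
n(NaOH) in each aliquot = 4.314 × 10^-3 mol (1:1 ratio)
n(NaOH) in the whole flask = 4.314 × 10^-3 × 100.0/20.00 = 0.02157 mol
mass of NaOH = 0.02157 × 40.00 = 0.8627 g
% NaOH = 0.8627 / 1.151 × 100 = 74.96 %

74.96 %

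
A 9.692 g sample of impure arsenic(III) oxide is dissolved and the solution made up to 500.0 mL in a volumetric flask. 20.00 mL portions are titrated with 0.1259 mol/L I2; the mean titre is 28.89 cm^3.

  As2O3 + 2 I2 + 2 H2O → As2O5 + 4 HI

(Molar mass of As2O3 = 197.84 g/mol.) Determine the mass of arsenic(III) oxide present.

n(I2) per titration = 0.02889 × 0.1259 = 3.637 × 10^-3 mol
From the 1:2 ratio, n(As2O3) in each aliquot = 1/2 × 3.637 × 10^-3 = 1.819 × 10^-3 mol
n(As2O3) in the whole flask = 1.819 × 10^-3 × 500.0/20.00 = 0.04547 mol
mass of As2O3 = 0.04547 × 197.84 = 8.995 g

8.995 g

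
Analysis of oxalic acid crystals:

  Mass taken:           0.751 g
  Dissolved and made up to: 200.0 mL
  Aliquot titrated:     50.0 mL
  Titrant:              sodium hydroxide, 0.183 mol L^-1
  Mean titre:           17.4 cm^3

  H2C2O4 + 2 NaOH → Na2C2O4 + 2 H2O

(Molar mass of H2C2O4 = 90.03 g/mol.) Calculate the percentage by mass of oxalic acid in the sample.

76.3 %

n(NaOH) per titration = 0.0174 × 0.183 = 3.18 × 10^-3 mol
From the 1:2 ratio, n(H2C2O4) in each aliquot = 1/2 × 3.18 × 10^-3 = 1.59 × 10^-3 mol
n(H2C2O4) in the whole flask = 1.59 × 10^-3 × 200.0/50.0 = 6.37 × 10^-3 mol
mass of H2C2O4 = 6.37 × 10^-3 × 90.03 = 0.573 g
% H2C2O4 = 0.573 / 0.751 × 100 = 76.3 %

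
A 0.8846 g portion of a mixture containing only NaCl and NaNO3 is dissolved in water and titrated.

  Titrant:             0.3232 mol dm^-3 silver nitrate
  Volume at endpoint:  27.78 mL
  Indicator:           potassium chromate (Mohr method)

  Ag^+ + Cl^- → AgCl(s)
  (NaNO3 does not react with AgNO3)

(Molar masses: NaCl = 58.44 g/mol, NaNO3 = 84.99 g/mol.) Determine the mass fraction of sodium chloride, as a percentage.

59.32 %

n(AgNO3) = 0.02778 × 0.3232 = 8.978 × 10^-3 mol
Let x = n(NaCl), y = n(NaNO3).
Titrant: 1x = 8.978 × 10^-3;  mass: 58.44x + 84.99y = 0.8846
Solving, x = 8.978 × 10^-3 mol, y = 4.235 × 10^-3 mol
mass of NaCl = 8.978 × 10^-3 × 58.44 = 0.5247 g
% NaCl = 0.5247 / 0.8846 × 100 = 59.32 %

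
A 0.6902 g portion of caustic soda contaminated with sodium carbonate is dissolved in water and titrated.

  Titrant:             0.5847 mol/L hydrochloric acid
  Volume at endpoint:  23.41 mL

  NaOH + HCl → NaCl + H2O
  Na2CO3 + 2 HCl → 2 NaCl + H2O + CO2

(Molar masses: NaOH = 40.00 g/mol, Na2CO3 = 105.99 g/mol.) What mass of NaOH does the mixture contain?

n(HCl) = 0.02341 × 0.5847 = 0.01369 mol
Let x = n(NaOH), y = n(Na2CO3).
Titrant: 1x + 2y = 0.01369;  mass: 40.00x + 105.99y = 0.6902
Solving, x = 2.708 × 10^-3 mol, y = 5.490 × 10^-3 mol
mass of NaOH = 2.708 × 10^-3 × 40.00 = 0.1083 g

0.1083 g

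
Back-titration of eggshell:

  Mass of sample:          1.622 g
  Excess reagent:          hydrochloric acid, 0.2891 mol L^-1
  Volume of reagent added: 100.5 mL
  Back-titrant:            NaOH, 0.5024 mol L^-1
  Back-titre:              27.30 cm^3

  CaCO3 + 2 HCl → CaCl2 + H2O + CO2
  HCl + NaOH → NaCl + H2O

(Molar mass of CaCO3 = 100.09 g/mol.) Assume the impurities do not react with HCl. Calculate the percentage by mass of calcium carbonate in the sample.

47.33 %

n(HCl) added = 0.1005 × 0.2891 = 0.02905 mol
n(NaOH) used in back-titration = 0.02730 × 0.5024 = 0.01372 mol
n(HCl) left over = 0.01372 mol (1:1 ratio)
n(HCl) consumed by analyte = 0.02905 − 0.01372 = 0.01534 mol
From the 1:2 ratio, n(CaCO3) = 1/2 × 0.01534 = 7.670 × 10^-3 mol
mass of CaCO3 = 7.670 × 10^-3 × 100.09 = 0.7676 g
% CaCO3 = 0.7676 / 1.622 × 100 = 47.33 %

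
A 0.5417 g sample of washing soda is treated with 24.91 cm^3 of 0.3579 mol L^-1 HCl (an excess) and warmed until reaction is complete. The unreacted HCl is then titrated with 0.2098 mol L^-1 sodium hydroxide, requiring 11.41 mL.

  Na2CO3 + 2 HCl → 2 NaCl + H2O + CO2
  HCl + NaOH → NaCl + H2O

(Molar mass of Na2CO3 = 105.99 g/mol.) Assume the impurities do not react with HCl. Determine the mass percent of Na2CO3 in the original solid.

n(HCl) added = 0.02491 × 0.3579 = 8.915 × 10^-3 mol
n(NaOH) used in back-titration = 0.01141 × 0.2098 = 2.394 × 10^-3 mol
n(HCl) left over = 2.394 × 10^-3 mol (1:1 ratio)
n(HCl) consumed by analyte = 8.915 × 10^-3 − 2.394 × 10^-3 = 6.521 × 10^-3 mol
From the 1:2 ratio, n(Na2CO3) = 1/2 × 6.521 × 10^-3 = 3.261 × 10^-3 mol
mass of Na2CO3 = 3.261 × 10^-3 × 105.99 = 0.3456 g
% Na2CO3 = 0.3456 / 0.5417 × 100 = 63.80 %

63.80 %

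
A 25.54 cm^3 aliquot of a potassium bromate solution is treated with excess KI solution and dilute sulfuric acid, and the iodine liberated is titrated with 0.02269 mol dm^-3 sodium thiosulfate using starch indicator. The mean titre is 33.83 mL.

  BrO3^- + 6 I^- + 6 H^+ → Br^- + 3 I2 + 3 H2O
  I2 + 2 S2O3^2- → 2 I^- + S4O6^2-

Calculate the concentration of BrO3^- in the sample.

0.005009 mol/L

n(S2O3^2-) = 0.03383 × 0.02269 = 7.676 × 10^-4 mol
n(I2) = n(S2O3^2-)/2 = 3.838 × 10^-4 mol
From the 1:3 ratio, n(BrO3^-) in the aliquot = 1/3 × 3.838 × 10^-4 = 1.279 × 10^-4 mol
[BrO3^-] = 1.279 × 10^-4 / 0.02554 = 0.005009 mol/L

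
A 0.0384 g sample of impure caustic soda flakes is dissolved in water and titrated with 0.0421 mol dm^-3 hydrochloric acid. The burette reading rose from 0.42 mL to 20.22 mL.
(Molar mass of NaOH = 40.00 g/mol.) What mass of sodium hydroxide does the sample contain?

NaOH + HCl → NaCl + H2O
n(HCl) = 0.0198 L × 0.0421 mol/L = 8.34 × 10^-4 mol
n(NaOH) = 8.34 × 10^-4 mol (1:1 ratio)
mass of NaOH = 8.34 × 10^-4 × 40.00 g/mol = 0.0333 g

0.0333 g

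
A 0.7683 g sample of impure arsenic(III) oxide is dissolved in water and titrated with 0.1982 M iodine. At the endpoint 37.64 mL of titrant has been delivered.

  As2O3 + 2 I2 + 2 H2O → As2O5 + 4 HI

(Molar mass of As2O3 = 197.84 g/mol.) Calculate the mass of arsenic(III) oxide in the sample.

n(I2) = 0.03764 L × 0.1982 mol/L = 7.460 × 10^-3 mol
From the 1:2 ratio, n(As2O3) = 1/2 × 7.460 × 10^-3 = 3.730 × 10^-3 mol
mass of As2O3 = 3.730 × 10^-3 × 197.84 g/mol = 0.7380 g

0.7380 g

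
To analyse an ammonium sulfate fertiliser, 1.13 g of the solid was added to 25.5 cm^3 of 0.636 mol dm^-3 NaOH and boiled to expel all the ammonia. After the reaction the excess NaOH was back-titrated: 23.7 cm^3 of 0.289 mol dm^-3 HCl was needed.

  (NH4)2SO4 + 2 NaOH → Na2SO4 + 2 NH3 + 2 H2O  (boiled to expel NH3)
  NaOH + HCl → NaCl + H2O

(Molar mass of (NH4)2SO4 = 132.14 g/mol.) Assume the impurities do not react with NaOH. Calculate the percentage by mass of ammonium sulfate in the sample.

54.8 %

n(NaOH) added = 0.0255 × 0.636 = 0.0162 mol
n(HCl) used in back-titration = 0.0237 × 0.289 = 6.85 × 10^-3 mol
n(NaOH) left over = 6.85 × 10^-3 mol (1:1 ratio)
n(NaOH) consumed by analyte = 0.0162 − 6.85 × 10^-3 = 9.37 × 10^-3 mol
From the 1:2 ratio, n((NH4)2SO4) = 1/2 × 9.37 × 10^-3 = 4.68 × 10^-3 mol
mass of (NH4)2SO4 = 4.68 × 10^-3 × 132.14 = 0.619 g
% (NH4)2SO4 = 0.619 / 1.13 × 100 = 54.8 %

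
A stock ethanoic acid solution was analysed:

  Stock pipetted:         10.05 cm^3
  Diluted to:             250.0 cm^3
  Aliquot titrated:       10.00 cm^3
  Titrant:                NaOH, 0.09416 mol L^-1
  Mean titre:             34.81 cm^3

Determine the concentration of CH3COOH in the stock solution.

CH3COOH + NaOH → CH3COONa + H2O
n(NaOH) = 0.03481 × 0.09416 = 3.278 × 10^-3 mol
n(CH3COOH) in the aliquot = 3.278 × 10^-3 mol (1:1 ratio)
[CH3COOH]_dilute = 3.278 × 10^-3 / 0.01000 = 0.3278 mol/L
Dilution factor = 250.0 / 10.05 = 24.88
[CH3COOH]_stock = 0.3278 × 24.88 = 8.154 mol/L

8.154 mol/L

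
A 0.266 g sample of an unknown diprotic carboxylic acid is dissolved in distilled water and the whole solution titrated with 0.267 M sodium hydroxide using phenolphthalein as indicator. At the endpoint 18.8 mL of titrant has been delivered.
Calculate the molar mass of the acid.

106 g/mol

n(NaOH) = 0.0188 L × 0.267 mol/L = 5.02 × 10^-3 mol
From the 1:2 ratio, n(H2A) = 1/2 × 5.02 × 10^-3 = 2.51 × 10^-3 mol
M = m / n = 0.266 g / 2.51 × 10^-3 mol = 106 g/mol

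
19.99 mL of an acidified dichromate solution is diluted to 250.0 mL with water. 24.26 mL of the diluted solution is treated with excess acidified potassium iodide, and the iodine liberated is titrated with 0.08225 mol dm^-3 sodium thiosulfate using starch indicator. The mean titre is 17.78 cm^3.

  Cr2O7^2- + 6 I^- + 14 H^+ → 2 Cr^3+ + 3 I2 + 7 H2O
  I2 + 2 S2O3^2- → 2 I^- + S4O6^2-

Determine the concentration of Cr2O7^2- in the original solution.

n(S2O3^2-) = 0.01778 × 0.08225 = 1.462 × 10^-3 mol
n(I2) = n(S2O3^2-)/2 = 7.312 × 10^-4 mol
From the 1:3 ratio, n(Cr2O7^2-) in the aliquot = 1/3 × 7.312 × 10^-4 = 2.437 × 10^-4 mol
[Cr2O7^2-]_dilute = 2.437 × 10^-4 / 0.02426 = 0.01005 mol/L
[Cr2O7^2-]_original = 0.01005 × 250.0/19.99 = 0.1256 mol/L

0.1256 mol/L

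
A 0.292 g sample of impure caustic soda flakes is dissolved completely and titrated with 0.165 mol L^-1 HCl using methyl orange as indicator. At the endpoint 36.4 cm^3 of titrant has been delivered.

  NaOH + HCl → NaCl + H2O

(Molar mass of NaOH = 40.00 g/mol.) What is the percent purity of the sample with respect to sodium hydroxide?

n(HCl) = 0.0364 L × 0.165 mol/L = 6.01 × 10^-3 mol
n(NaOH) = 6.01 × 10^-3 mol (1:1 ratio)
mass of NaOH = 6.01 × 10^-3 × 40.00 g/mol = 0.240 g
% NaOH = 0.240 / 0.292 × 100 = 82.3 %

82.3 %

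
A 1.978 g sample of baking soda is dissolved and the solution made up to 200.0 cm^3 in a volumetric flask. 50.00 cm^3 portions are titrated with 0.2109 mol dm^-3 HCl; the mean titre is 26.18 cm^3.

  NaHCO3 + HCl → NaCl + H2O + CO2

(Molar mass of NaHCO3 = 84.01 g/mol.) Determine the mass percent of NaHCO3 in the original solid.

n(HCl) per titration = 0.02618 × 0.2109 = 5.521 × 10^-3 mol
n(NaHCO3) in each aliquot = 5.521 × 10^-3 mol (1:1 ratio)
n(NaHCO3) in the whole flask = 5.521 × 10^-3 × 200.0/50.00 = 0.02209 mol
mass of NaHCO3 = 0.02209 × 84.01 = 1.855 g
% NaHCO3 = 1.855 / 1.978 × 100 = 93.80 %

93.80 %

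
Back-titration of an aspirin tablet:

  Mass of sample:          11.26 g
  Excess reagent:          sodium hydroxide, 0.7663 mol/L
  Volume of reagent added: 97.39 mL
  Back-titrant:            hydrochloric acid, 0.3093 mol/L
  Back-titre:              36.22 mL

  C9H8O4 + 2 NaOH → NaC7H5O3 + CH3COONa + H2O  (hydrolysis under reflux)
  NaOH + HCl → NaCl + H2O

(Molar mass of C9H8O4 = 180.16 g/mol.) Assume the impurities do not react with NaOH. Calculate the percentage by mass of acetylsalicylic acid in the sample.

n(NaOH) added = 0.09739 × 0.7663 = 0.07463 mol
n(HCl) used in back-titration = 0.03622 × 0.3093 = 0.01120 mol
n(NaOH) left over = 0.01120 mol (1:1 ratio)
n(NaOH) consumed by analyte = 0.07463 − 0.01120 = 0.06343 mol
From the 1:2 ratio, n(C9H8O4) = 1/2 × 0.06343 = 0.03171 mol
mass of C9H8O4 = 0.03171 × 180.16 = 5.714 g
% C9H8O4 = 5.714 / 11.26 × 100 = 50.74 %

50.74 %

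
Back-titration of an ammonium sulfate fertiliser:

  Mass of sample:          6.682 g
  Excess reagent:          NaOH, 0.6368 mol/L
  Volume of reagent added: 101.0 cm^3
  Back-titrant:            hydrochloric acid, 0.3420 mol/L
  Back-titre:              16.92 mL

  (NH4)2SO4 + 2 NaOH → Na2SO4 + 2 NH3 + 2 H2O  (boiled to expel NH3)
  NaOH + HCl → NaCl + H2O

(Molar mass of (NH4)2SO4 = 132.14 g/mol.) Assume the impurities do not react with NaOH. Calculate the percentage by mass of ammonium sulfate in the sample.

n(NaOH) added = 0.1010 × 0.6368 = 0.06432 mol
n(HCl) used in back-titration = 0.01692 × 0.3420 = 5.787 × 10^-3 mol
n(NaOH) left over = 5.787 × 10^-3 mol (1:1 ratio)
n(NaOH) consumed by analyte = 0.06432 − 5.787 × 10^-3 = 0.05853 mol
From the 1:2 ratio, n((NH4)2SO4) = 1/2 × 0.05853 = 0.02927 mol
mass of (NH4)2SO4 = 0.02927 × 132.14 = 3.867 g
% (NH4)2SO4 = 3.867 / 6.682 × 100 = 57.87 %

57.87 %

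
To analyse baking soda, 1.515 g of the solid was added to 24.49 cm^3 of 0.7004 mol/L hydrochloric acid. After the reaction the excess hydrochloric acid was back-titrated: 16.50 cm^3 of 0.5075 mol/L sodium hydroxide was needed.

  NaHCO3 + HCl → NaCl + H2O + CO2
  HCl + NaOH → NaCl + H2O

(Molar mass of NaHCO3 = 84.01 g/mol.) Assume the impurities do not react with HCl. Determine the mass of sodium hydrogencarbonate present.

0.7375 g

n(HCl) added = 0.02449 × 0.7004 = 0.01715 mol
n(NaOH) used in back-titration = 0.01650 × 0.5075 = 8.374 × 10^-3 mol
n(HCl) left over = 8.374 × 10^-3 mol (1:1 ratio)
n(HCl) consumed by analyte = 0.01715 − 8.374 × 10^-3 = 8.779 × 10^-3 mol
n(NaHCO3) = 8.779 × 10^-3 mol (1:1 ratio)
mass of NaHCO3 = 8.779 × 10^-3 × 84.01 = 0.7375 g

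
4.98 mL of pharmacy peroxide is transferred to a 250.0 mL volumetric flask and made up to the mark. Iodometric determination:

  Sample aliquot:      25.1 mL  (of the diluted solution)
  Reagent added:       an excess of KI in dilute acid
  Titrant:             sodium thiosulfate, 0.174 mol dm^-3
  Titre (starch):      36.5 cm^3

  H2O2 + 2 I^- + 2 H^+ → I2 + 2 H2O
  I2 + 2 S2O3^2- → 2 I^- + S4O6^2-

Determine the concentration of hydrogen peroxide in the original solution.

6.35 mol/L

n(S2O3^2-) = 0.0365 × 0.174 = 6.35 × 10^-3 mol
n(I2) = n(S2O3^2-)/2 = 3.18 × 10^-3 mol
n(H2O2) in the aliquot = 3.18 × 10^-3 mol (1:1 ratio)
[H2O2]_dilute = 3.18 × 10^-3 / 0.0251 = 0.127 mol/L
[H2O2]_original = 0.127 × 250.0/4.98 = 6.35 mol/L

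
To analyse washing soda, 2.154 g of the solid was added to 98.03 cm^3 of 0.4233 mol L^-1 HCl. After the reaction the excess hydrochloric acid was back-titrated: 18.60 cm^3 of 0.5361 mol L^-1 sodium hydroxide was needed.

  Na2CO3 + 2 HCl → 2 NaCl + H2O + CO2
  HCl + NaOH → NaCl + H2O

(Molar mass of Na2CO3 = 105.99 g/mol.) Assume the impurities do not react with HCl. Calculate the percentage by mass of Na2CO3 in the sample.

n(HCl) added = 0.09803 × 0.4233 = 0.04150 mol
n(NaOH) used in back-titration = 0.01860 × 0.5361 = 9.971 × 10^-3 mol
n(HCl) left over = 9.971 × 10^-3 mol (1:1 ratio)
n(HCl) consumed by analyte = 0.04150 − 9.971 × 10^-3 = 0.03152 mol
From the 1:2 ratio, n(Na2CO3) = 1/2 × 0.03152 = 0.01576 mol
mass of Na2CO3 = 0.01576 × 105.99 = 1.671 g
% Na2CO3 = 1.671 / 2.154 × 100 = 77.56 %

77.56 %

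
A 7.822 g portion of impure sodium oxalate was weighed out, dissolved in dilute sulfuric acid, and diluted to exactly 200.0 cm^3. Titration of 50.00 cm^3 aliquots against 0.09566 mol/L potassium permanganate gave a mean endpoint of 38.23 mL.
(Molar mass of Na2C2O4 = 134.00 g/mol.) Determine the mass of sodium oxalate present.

2 MnO4^- + 5 C2O4^2- + 16 H^+ → 2 Mn^2+ + 10 CO2 + 8 H2O
n(KMnO4) per titration = 0.03823 × 0.09566 = 3.657 × 10^-3 mol
From the 5:2 ratio, n(Na2C2O4) in each aliquot = 5/2 × 3.657 × 10^-3 = 9.143 × 10^-3 mol
n(Na2C2O4) in the whole flask = 9.143 × 10^-3 × 200.0/50.00 = 0.03657 mol
mass of Na2C2O4 = 0.03657 × 134.00 = 4.900 g

4.900 g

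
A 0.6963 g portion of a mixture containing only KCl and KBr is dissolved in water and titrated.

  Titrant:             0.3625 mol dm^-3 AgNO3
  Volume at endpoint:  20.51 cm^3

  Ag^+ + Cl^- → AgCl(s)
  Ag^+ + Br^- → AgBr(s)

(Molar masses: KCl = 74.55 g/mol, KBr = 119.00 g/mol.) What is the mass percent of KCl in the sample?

n(AgNO3) = 0.02051 × 0.3625 = 7.435 × 10^-3 mol
Let x = n(KCl), y = n(KBr).
Titrant: 1x + 1y = 7.435 × 10^-3;  mass: 74.55x + 119.00y = 0.6963
Solving, x = 4.240 × 10^-3 mol, y = 3.195 × 10^-3 mol
mass of KCl = 4.240 × 10^-3 × 74.55 = 0.3161 g
% KCl = 0.3161 / 0.6963 × 100 = 45.39 %

45.39 %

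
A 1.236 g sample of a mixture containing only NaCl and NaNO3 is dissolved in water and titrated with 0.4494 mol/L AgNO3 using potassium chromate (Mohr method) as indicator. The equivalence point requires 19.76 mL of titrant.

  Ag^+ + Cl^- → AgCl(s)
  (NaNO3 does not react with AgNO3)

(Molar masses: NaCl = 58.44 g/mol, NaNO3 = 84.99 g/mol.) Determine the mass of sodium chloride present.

0.5190 g

n(AgNO3) = 0.01976 × 0.4494 = 8.880 × 10^-3 mol
Let x = n(NaCl), y = n(NaNO3).
Titrant: 1x = 8.880 × 10^-3;  mass: 58.44x + 84.99y = 1.236
Solving, x = 8.880 × 10^-3 mol, y = 8.437 × 10^-3 mol
mass of NaCl = 8.880 × 10^-3 × 58.44 = 0.5190 g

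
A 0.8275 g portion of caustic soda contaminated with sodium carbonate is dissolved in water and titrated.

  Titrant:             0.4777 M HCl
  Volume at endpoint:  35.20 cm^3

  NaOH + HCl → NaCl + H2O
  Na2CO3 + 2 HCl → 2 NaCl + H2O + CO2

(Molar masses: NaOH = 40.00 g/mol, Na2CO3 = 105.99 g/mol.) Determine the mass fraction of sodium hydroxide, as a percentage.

23.66 %

n(HCl) = 0.03520 × 0.4777 = 0.01682 mol
Let x = n(NaOH), y = n(Na2CO3).
Titrant: 1x + 2y = 0.01682;  mass: 40.00x + 105.99y = 0.8275
Solving, x = 4.895 × 10^-3 mol, y = 5.960 × 10^-3 mol
mass of NaOH = 4.895 × 10^-3 × 40.00 = 0.1958 g
% NaOH = 0.1958 / 0.8275 × 100 = 23.66 %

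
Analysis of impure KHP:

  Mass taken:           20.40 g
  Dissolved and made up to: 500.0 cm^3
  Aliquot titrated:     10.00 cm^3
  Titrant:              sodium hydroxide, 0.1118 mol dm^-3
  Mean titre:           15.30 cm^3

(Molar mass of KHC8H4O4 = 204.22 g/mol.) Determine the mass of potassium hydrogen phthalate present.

KHC8H4O4 + NaOH → KNaC8H4O4 + H2O
n(NaOH) per titration = 0.01530 × 0.1118 = 1.711 × 10^-3 mol
n(KHC8H4O4) in each aliquot = 1.711 × 10^-3 mol (1:1 ratio)
n(KHC8H4O4) in the whole flask = 1.711 × 10^-3 × 500.0/10.00 = 0.08553 mol
mass of KHC8H4O4 = 0.08553 × 204.22 = 17.47 g

17.47 g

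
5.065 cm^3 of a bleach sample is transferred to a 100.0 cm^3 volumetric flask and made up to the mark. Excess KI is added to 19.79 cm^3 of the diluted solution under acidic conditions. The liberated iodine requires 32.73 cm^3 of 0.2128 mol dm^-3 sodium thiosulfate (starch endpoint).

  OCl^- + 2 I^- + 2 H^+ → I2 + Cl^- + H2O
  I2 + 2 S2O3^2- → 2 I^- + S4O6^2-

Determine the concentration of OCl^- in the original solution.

3.474 mol/L

n(S2O3^2-) = 0.03273 × 0.2128 = 6.965 × 10^-3 mol
n(I2) = n(S2O3^2-)/2 = 3.482 × 10^-3 mol
n(OCl^-) in the aliquot = 3.482 × 10^-3 mol (1:1 ratio)
[OCl^-]_dilute = 3.482 × 10^-3 / 0.01979 = 0.1760 mol/L
[OCl^-]_original = 0.1760 × 100.0/5.065 = 3.474 mol/L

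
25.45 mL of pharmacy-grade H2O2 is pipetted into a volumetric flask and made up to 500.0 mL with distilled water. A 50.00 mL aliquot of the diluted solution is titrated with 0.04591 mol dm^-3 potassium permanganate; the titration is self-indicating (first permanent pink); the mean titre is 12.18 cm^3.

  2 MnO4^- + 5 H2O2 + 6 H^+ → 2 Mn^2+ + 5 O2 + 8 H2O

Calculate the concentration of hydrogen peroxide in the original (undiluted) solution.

n(KMnO4) = 0.01218 × 0.04591 = 5.592 × 10^-4 mol
From the 5:2 ratio, n(H2O2) in the aliquot = 5/2 × 5.592 × 10^-4 = 1.398 × 10^-3 mol
[H2O2]_dilute = 1.398 × 10^-3 / 0.05000 = 0.02796 mol/L
Dilution factor = 500.0 / 25.45 = 19.65
[H2O2]_stock = 0.02796 × 19.65 = 0.5493 mol/L

0.5493 mol/L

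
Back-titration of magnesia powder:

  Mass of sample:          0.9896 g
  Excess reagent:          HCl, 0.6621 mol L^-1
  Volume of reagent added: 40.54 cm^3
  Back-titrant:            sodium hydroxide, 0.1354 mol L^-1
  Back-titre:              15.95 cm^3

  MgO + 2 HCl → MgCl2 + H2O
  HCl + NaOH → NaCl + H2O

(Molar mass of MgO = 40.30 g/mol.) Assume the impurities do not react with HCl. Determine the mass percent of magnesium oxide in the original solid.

50.26 %

n(HCl) added = 0.04054 × 0.6621 = 0.02684 mol
n(NaOH) used in back-titration = 0.01595 × 0.1354 = 2.160 × 10^-3 mol
n(HCl) left over = 2.160 × 10^-3 mol (1:1 ratio)
n(HCl) consumed by analyte = 0.02684 − 2.160 × 10^-3 = 0.02468 mol
From the 1:2 ratio, n(MgO) = 1/2 × 0.02468 = 0.01234 mol
mass of MgO = 0.01234 × 40.30 = 0.4973 g
% MgO = 0.4973 / 0.9896 × 100 = 50.26 %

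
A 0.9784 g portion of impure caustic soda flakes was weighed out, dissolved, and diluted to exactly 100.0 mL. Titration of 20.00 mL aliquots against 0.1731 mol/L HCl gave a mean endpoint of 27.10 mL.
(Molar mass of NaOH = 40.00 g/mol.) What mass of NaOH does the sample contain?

0.9382 g

NaOH + HCl → NaCl + H2O
n(HCl) per titration = 0.02710 × 0.1731 = 4.691 × 10^-3 mol
n(NaOH) in each aliquot = 4.691 × 10^-3 mol (1:1 ratio)
n(NaOH) in the whole flask = 4.691 × 10^-3 × 100.0/20.00 = 0.02346 mol
mass of NaOH = 0.02346 × 40.00 = 0.9382 g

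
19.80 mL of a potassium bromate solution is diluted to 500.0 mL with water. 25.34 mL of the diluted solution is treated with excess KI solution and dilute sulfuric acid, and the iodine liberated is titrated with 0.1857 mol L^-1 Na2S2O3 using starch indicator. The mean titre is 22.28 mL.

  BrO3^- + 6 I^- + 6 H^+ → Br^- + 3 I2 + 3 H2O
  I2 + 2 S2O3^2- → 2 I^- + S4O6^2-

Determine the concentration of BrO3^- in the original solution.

n(S2O3^2-) = 0.02228 × 0.1857 = 4.137 × 10^-3 mol
n(I2) = n(S2O3^2-)/2 = 2.069 × 10^-3 mol
From the 1:3 ratio, n(BrO3^-) in the aliquot = 1/3 × 2.069 × 10^-3 = 6.896 × 10^-4 mol
[BrO3^-]_dilute = 6.896 × 10^-4 / 0.02534 = 0.02721 mol/L
[BrO3^-]_original = 0.02721 × 500.0/19.80 = 0.6872 mol/L

0.6872 mol/L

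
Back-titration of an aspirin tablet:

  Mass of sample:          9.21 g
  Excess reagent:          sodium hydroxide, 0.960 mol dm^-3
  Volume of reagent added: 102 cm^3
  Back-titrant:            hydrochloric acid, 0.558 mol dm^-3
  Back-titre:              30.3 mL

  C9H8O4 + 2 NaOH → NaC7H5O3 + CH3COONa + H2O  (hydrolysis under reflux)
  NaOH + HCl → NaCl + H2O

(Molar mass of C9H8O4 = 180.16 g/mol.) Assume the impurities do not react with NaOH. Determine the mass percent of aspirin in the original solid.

79.2 %

n(NaOH) added = 0.102 × 0.960 = 0.0979 mol
n(HCl) used in back-titration = 0.0303 × 0.558 = 0.0169 mol
n(NaOH) left over = 0.0169 mol (1:1 ratio)
n(NaOH) consumed by analyte = 0.0979 − 0.0169 = 0.0810 mol
From the 1:2 ratio, n(C9H8O4) = 1/2 × 0.0810 = 0.0405 mol
mass of C9H8O4 = 0.0405 × 180.16 = 7.30 g
% C9H8O4 = 7.30 / 9.21 × 100 = 79.2 %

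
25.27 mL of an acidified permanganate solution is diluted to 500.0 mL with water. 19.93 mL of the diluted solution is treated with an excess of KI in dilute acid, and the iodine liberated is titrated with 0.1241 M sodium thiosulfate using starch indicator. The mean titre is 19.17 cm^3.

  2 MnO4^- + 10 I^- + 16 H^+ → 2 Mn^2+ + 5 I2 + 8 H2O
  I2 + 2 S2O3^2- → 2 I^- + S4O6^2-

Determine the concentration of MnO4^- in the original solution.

0.4724 M

n(S2O3^2-) = 0.01917 × 0.1241 = 2.379 × 10^-3 mol
n(I2) = n(S2O3^2-)/2 = 1.189 × 10^-3 mol
From the 2:5 ratio, n(MnO4^-) in the aliquot = 2/5 × 1.189 × 10^-3 = 4.758 × 10^-4 mol
[MnO4^-]_dilute = 4.758 × 10^-4 / 0.01993 = 0.02387 mol/L
[MnO4^-]_original = 0.02387 × 500.0/25.27 = 0.4724 mol/L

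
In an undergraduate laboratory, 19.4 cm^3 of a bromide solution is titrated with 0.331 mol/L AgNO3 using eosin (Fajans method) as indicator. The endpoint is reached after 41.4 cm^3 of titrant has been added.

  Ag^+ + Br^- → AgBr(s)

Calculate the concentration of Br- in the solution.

0.706 mol/L

n(AgNO3) = 0.0414 L × 0.331 mol/L = 0.0137 mol
n(Br-) = 0.0137 mol (1:1 mole ratio)
[Br-] = 0.0137 mol / 0.0194 L = 0.706 mol/L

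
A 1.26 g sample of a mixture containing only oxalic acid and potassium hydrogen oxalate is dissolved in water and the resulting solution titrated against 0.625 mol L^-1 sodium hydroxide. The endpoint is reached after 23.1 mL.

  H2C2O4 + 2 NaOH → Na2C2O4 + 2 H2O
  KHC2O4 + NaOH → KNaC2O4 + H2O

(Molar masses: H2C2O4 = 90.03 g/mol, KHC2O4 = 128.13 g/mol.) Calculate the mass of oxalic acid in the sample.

0.319 g

n(NaOH) = 0.0231 × 0.625 = 0.0144 mol
Let x = n(H2C2O4), y = n(KHC2O4).
Titrant: 2x + 1y = 0.0144;  mass: 90.03x + 128.13y = 1.26
Solving, x = 3.55 × 10^-3 mol, y = 7.34 × 10^-3 mol
mass of H2C2O4 = 3.55 × 10^-3 × 90.03 = 0.319 g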